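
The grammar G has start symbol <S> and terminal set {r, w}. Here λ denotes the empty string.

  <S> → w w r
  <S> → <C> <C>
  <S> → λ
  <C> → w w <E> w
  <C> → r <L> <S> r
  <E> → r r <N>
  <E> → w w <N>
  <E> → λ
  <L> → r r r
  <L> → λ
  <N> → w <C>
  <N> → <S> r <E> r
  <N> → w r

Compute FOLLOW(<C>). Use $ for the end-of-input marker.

{$, r, w}

FIRST(<C>) = {r, w}
FIRST(<E>) = {λ, r, w}
FIRST(<L>) = {λ, r}
FIRST(<S>) = {λ, r, w}  (via <C> <C>)
FIRST(<N>) = {r, w}  (via <S> r <E> r)
FOLLOW(<S>) includes $ since <S> is the start symbol.
FOLLOW(<S>): in <C>→r <L> <S> r, <S> is followed by r with FIRST {r}; in <N>→<S> r <E> r, <S> is followed by r <E> r with FIRST {r}. Thus FOLLOW(<S>) = {$, r}.
FOLLOW(<E>): in <C>→w w <E> w, <E> is followed by w with FIRST {w}; in <N>→<S> r <E> r, <E> is followed by r with FIRST {r}. Thus FOLLOW(<E>) = {r, w}.
FOLLOW(<L>): in <C>→r <L> <S> r, <L> is followed by <S> r with FIRST {r, w}. Thus FOLLOW(<L>) = {r, w}.
FOLLOW(<N>): in <E>→r r <N>, the suffix after <N> is empty, so FOLLOW(<N>) ⊇ FOLLOW(<E>) = {r, w}; in <E>→w w <N>, the suffix after <N> is empty, so FOLLOW(<N>) ⊇ FOLLOW(<E>) = {r, w}. Thus FOLLOW(<N>) = {r, w}.
FOLLOW(<C>): in <S>→<C> <C> (occurrence 1), <C> is followed by <C> with FIRST {r, w}; in <S>→<C> <C> (occurrence 2), the suffix after <C> is empty, so FOLLOW(<C>) ⊇ FOLLOW(<S>) = {$, r}; in <N>→w <C>, the suffix after <C> is empty, so FOLLOW(<C>) ⊇ FOLLOW(<N>) = {r, w}. Thus FOLLOW(<C>) = {$, r, w}.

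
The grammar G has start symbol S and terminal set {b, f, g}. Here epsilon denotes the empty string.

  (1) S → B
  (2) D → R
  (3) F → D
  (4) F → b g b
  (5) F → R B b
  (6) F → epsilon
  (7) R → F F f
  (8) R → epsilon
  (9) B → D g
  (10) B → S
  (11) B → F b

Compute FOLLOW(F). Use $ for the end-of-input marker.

{b, f, g}

FIRST(S): from S→B we get {b, f, g}. So FIRST(S) = {b, f, g}.
FIRST(D): from D→R we get {epsilon, b, f, g}. So FIRST(D) = {epsilon, b, f, g}.
FIRST(F): from F→D we get {epsilon, b, f, g}; from F→b g b we get {b}; from F→R B b we get {b, f, g}; from F→epsilon we get {epsilon}. So FIRST(F) = {epsilon, b, f, g}.
FIRST(R): from R→F F f we get {b, f, g}; from R→epsilon we get {epsilon}. So FIRST(R) = {epsilon, b, f, g}.
FIRST(B): from B→D g we get {b, f, g}; from B→S we get {b, f, g}; from B→F b we get {b, f, g}. So FIRST(B) = {b, f, g}.
FOLLOW(S) includes $ since S is the start symbol.
FOLLOW(F): in R→F F f (occurrence 1), F is followed by F f with FIRST {b, f, g}; in R→F F f (occurrence 2), F is followed by f with FIRST {f}; in B→F b, F is followed by b with FIRST {b}. Thus FOLLOW(F) = {b, f, g}.
FOLLOW(D): in F→D, the suffix after D is empty, so FOLLOW(D) ⊇ FOLLOW(F) = {b, f, g}; in B→D g, D is followed by g with FIRST {g}. Thus FOLLOW(D) = {b, f, g}.
FOLLOW(R): in D→R, the suffix after R is empty, so FOLLOW(R) ⊇ FOLLOW(D) = {b, f, g}; in F→R B b, R is followed by B b with FIRST {b, f, g}. Thus FOLLOW(R) = {b, f, g}.
FOLLOW(S): in B→S, the suffix after S is empty, so FOLLOW(S) ⊇ FOLLOW(B) = {$, b}. Thus FOLLOW(S) = {$, b}.
FOLLOW(B): in S→B, the suffix after B is empty, so FOLLOW(B) ⊇ FOLLOW(S) = {$, b}; in F→R B b, B is followed by b with FIRST {b}. Thus FOLLOW(B) = {$, b}.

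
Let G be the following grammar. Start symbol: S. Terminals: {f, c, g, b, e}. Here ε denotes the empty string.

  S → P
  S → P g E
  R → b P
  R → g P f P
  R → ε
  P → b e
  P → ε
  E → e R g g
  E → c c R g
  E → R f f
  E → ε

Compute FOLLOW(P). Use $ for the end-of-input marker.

FIRST(R): from R→b P we get {b}; from R→g P f P we get {g}; from R→ε we get {ε}. So FIRST(R) = {ε, b, g}.
FIRST(P): from P→b e we get {b}; from P→ε we get {ε}. So FIRST(P) = {ε, b}.
FIRST(S): from S→P we get {ε, b}; from S→P g E we get {b, g}. So FIRST(S) = {ε, b, g}.
FIRST(E): from E→e R g g we get {e}; from E→c c R g we get {c}; from E→R f f we get {b, f, g}; from E→ε we get {ε}. So FIRST(E) = {ε, b, c, e, f, g}.
FOLLOW(S) includes $ since S is the start symbol.
FOLLOW(S): S appears on no right-hand side. Thus FOLLOW(S) = {$}.
FOLLOW(R): in E→e R g g, R is followed by g g with FIRST {g}; in E→c c R g, R is followed by g with FIRST {g}; in E→R f f, R is followed by f f with FIRST {f}. Thus FOLLOW(R) = {f, g}.
FOLLOW(P): in S→P, the suffix after P is empty, so FOLLOW(P) ⊇ FOLLOW(S) = {$}; in S→P g E, P is followed by g E with FIRST {g}; in R→b P, the suffix after P is empty, so FOLLOW(P) ⊇ FOLLOW(R) = {f, g}; in R→g P f P (occurrence 1), P is followed by f P with FIRST {f}; in R→g P f P (occurrence 2), the suffix after P is empty, so FOLLOW(P) ⊇ FOLLOW(R) = {f, g}. Thus FOLLOW(P) = {$, f, g}.
FOLLOW(E): in S→P g E, the suffix after E is empty, so FOLLOW(E) ⊇ FOLLOW(S) = {$}. Thus FOLLOW(E) = {$}.

{$, f, g}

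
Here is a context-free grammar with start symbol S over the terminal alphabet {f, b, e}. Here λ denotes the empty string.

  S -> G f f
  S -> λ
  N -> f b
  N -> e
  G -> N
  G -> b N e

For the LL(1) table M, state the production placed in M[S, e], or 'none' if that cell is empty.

FIRST(N): from N->f b we get {f}; from N->e we get {e}. So FIRST(N) = {e, f}.
FIRST(G): from G->N we get {e, f}; from G->b N e we get {b}. So FIRST(G) = {b, e, f}.
FIRST(S): from S->G f f we get {b, e, f}; from S->λ we get {λ}. So FIRST(S) = {λ, b, e, f}.
FOLLOW(S) includes $ since S is the start symbol.
FOLLOW(S): S appears on no right-hand side. Thus FOLLOW(S) = {$}.
For S -> G f f: FIRST(G f f) = {b, e, f}, so it goes in M[S, t] for t ∈ {b, e, f}.
For S -> λ: FIRST(λ) = {λ}, so it goes in M[S, t] for t ∈ {}; since λ ∈ FIRST, also for every t ∈ FOLLOW(S) = {$}.

S -> G f f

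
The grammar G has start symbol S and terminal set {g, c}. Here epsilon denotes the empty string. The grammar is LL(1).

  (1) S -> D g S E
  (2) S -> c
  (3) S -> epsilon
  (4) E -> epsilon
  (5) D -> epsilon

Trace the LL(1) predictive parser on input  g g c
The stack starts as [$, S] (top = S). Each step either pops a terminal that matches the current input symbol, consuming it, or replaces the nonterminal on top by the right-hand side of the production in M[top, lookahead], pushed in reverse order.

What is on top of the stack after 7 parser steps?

step 1: stack=$ S  input=g g c $  — expand S -> D g S E
step 2: stack=$ E S g D  input=g g c $  — expand D -> epsilon
step 3: stack=$ E S g  input=g g c $  — match g
step 4: stack=$ E S  input=g c $  — expand S -> D g S E
step 5: stack=$ E E S g D  input=g c $  — expand D -> epsilon
step 6: stack=$ E E S g  input=g c $  — match g
step 7: stack=$ E E S  input=c $  — expand S -> c
Stack after step 7: $ E E c (top = c).

c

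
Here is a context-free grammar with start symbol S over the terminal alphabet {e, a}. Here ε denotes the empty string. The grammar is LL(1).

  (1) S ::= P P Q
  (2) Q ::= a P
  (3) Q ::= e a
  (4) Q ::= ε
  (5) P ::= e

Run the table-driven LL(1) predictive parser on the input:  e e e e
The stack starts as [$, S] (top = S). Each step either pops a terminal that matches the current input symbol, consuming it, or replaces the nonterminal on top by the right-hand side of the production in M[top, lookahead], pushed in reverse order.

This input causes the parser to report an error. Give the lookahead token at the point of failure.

step 1: stack=$ S  input=e e e e $  — expand S ::= P P Q
step 2: stack=$ Q P P  input=e e e e $  — expand P ::= e
step 3: stack=$ Q P e  input=e e e e $  — match e
step 4: stack=$ Q P  input=e e e $  — expand P ::= e
step 5: stack=$ Q e  input=e e e $  — match e
step 6: stack=$ Q  input=e e $  — expand Q ::= e a
step 7: stack=$ a e  input=e e $  — match e
step 8: stack=$ a  input=e $  — error: top is terminal a but lookahead is e

e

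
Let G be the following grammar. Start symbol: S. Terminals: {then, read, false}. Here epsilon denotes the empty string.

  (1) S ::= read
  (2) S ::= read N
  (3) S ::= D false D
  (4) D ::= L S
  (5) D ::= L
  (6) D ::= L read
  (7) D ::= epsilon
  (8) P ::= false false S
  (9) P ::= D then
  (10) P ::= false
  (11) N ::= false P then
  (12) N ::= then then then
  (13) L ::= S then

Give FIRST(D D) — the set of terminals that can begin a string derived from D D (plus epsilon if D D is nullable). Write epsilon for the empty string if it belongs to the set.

FIRST(N): from N::=false P then we get {false}; from N::=then then then we get {then}. So FIRST(N) = {false, then}.
FIRST(S): from S::=read we get {read}; from S::=read N we get {read}; from S::=D false D we get {false, read}. So FIRST(S) = {false, read}.
FIRST(L): from L::=S then we get {false, read}. So FIRST(L) = {false, read}.
FIRST(D): from D::=L S we get {false, read}; from D::=L we get {false, read}; from D::=L read we get {false, read}; from D::=epsilon we get {epsilon}. So FIRST(D) = {epsilon, false, read}.
FIRST(P): from P::=false false S we get {false}; from P::=D then we get {false, read, then}; from P::=false we get {false}. So FIRST(P) = {false, read, then}.
FIRST(D D): take FIRST of each symbol in turn, carrying on past any symbol whose FIRST contains epsilon; result {epsilon, false, read}.

{epsilon, false, read}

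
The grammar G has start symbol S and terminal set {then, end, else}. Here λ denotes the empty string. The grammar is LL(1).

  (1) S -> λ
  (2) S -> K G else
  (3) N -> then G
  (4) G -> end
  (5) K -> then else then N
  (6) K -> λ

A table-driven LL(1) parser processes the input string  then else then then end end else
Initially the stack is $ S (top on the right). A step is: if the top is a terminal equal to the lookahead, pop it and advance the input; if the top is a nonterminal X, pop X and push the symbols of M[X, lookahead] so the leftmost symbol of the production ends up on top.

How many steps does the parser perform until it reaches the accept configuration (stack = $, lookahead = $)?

12

step 1: stack=$ S  input=then else then then end end else $  — expand S -> K G else
step 2: stack=$ else G K  input=then else then then end end else $  — expand K -> then else then N
step 3: stack=$ else G N then else then  input=then else then then end end else $  — match then
step 4: stack=$ else G N then else  input=else then then end end else $  — match else
step 5: stack=$ else G N then  input=then then end end else $  — match then
step 6: stack=$ else G N  input=then end end else $  — expand N -> then G
step 7: stack=$ else G G then  input=then end end else $  — match then
step 8: stack=$ else G G  input=end end else $  — expand G -> end
step 9: stack=$ else G end  input=end end else $  — match end
step 10: stack=$ else G  input=end else $  — expand G -> end
step 11: stack=$ else end  input=end else $  — match end
step 12: stack=$ else  input=else $  — match else
Accept reached after 12 steps.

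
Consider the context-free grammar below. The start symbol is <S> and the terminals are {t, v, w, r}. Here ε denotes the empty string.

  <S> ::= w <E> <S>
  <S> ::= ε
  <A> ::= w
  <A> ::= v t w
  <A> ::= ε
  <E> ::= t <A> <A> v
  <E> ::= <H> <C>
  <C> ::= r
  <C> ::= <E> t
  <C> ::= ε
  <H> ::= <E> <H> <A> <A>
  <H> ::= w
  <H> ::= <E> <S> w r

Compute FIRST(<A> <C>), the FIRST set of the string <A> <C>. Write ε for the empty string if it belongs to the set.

{ε, r, t, v, w}

FIRST(<S>) = {ε, w}
FIRST(<A>) = {ε, v, w}
FIRST(<E>) = {t, w}  (via <H> <C>)
FIRST(<C>) = {ε, r, t, w}  (via <E> t)
FIRST(<H>) = {t, w}  (via <E> <H> <A> <A>, <E> <S> w r)
FIRST(<A> <C>): take FIRST of each symbol in turn, carrying on past any symbol whose FIRST contains ε; result {ε, r, t, v, w}.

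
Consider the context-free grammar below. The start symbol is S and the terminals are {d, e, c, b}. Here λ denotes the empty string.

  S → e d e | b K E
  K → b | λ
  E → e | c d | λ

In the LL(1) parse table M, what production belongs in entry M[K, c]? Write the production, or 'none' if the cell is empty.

FIRST(S): from S→e d e we get {e}; from S→b K E we get {b}. So FIRST(S) = {b, e}.
FIRST(K): from K→b we get {b}; from K→λ we get {λ}. So FIRST(K) = {λ, b}.
FIRST(E): from E→e we get {e}; from E→c d we get {c}; from E→λ we get {λ}. So FIRST(E) = {λ, c, e}.
FOLLOW(S) includes $ since S is the start symbol.
FOLLOW(S): S appears on no right-hand side. Thus FOLLOW(S) = {$}.
FOLLOW(K): in S→b K E, K is followed by E with FIRST {λ, c, e}; in S→b K E, the suffix after K is nullable, so FOLLOW(K) ⊇ FOLLOW(S) = {$}. Thus FOLLOW(K) = {$, c, e}.
For K → b: FIRST(b) = {b}, so it goes in M[K, t] for t ∈ {b}.
For K → λ: FIRST(λ) = {λ}, so it goes in M[K, t] for t ∈ {}; since λ ∈ FIRST, also for every t ∈ FOLLOW(K) = {$, c, e}.

K → λ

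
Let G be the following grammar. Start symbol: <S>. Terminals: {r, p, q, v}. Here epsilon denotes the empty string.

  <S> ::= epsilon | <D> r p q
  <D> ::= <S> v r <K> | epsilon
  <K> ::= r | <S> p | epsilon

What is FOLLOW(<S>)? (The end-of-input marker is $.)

{$, p, v}

FIRST(<S>) = {epsilon, r, v}  (via <D> r p q)
FIRST(<D>) = {epsilon, r, v}  (via <S> v r <K>)
FIRST(<K>) = {epsilon, p, r, v}  (via <S> p)
FOLLOW(<S>) includes $ since <S> is the start symbol.
FOLLOW(<S>): in <D>::=<S> v r <K>, <S> is followed by v r <K> with FIRST {v}; in <K>::=<S> p, <S> is followed by p with FIRST {p}. Thus FOLLOW(<S>) = {$, p, v}.
FOLLOW(<D>): in <S>::=<D> r p q, <D> is followed by r p q with FIRST {r}. Thus FOLLOW(<D>) = {r}.
FOLLOW(<K>): in <D>::=<S> v r <K>, the suffix after <K> is empty, so FOLLOW(<K>) ⊇ FOLLOW(<D>) = {r}. Thus FOLLOW(<K>) = {r}.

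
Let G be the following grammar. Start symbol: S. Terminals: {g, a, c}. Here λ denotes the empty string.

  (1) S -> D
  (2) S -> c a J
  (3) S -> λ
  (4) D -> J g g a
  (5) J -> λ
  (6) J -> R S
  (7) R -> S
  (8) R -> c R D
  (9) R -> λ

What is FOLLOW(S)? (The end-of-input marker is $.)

{$, c, g}

FIRST(S): from S->D we get {c, g}; from S->c a J we get {c}; from S->λ we get {λ}. So FIRST(S) = {λ, c, g}.
FIRST(R): from R->S we get {λ, c, g}; from R->c R D we get {c}; from R->λ we get {λ}. So FIRST(R) = {λ, c, g}.
FIRST(J): from J->λ we get {λ}; from J->R S we get {λ, c, g}. So FIRST(J) = {λ, c, g}.
FIRST(D): from D->J g g a we get {c, g}. So FIRST(D) = {c, g}.
FOLLOW(S) includes $ since S is the start symbol.
FOLLOW(S): in J->R S, the suffix after S is empty, so FOLLOW(S) ⊇ FOLLOW(J) = {$, c, g}; in R->S, the suffix after S is empty, so FOLLOW(S) ⊇ FOLLOW(R) = {$, c, g}. Thus FOLLOW(S) = {$, c, g}.
FOLLOW(J): in S->c a J, the suffix after J is empty, so FOLLOW(J) ⊇ FOLLOW(S) = {$, c, g}; in D->J g g a, J is followed by g g a with FIRST {g}. Thus FOLLOW(J) = {$, c, g}.
FOLLOW(R): in J->R S, R is followed by S with FIRST {λ, c, g}; in J->R S, the suffix after R is nullable, so FOLLOW(R) ⊇ FOLLOW(J) = {$, c, g}; in R->c R D, R is followed by D with FIRST {c, g}. Thus FOLLOW(R) = {$, c, g}.
FOLLOW(D): in S->D, the suffix after D is empty, so FOLLOW(D) ⊇ FOLLOW(S) = {$, c, g}; in R->c R D, the suffix after D is empty, so FOLLOW(D) ⊇ FOLLOW(R) = {$, c, g}. Thus FOLLOW(D) = {$, c, g}.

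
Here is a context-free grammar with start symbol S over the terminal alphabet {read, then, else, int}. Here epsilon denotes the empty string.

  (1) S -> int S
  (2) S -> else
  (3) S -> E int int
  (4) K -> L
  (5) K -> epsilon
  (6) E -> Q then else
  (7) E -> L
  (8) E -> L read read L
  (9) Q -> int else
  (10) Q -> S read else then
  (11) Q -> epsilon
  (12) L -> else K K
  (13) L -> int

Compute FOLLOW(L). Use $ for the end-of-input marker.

FIRST(L) = {else, int}
FIRST(K) = {epsilon, else, int}  (via L)
FIRST(S) = {else, int, then}  (via E int int)
FIRST(Q) = {epsilon, else, int, then}  (via S read else then)
FIRST(E) = {else, int, then}  (via Q then else, L, L read read L)
FOLLOW(S) includes $ since S is the start symbol.
FOLLOW(S): in S->int S, the suffix after S is empty (adds nothing new); in Q->S read else then, S is followed by read else then with FIRST {read}. Thus FOLLOW(S) = {$, read}.
FOLLOW(E): in S->E int int, E is followed by int int with FIRST {int}. Thus FOLLOW(E) = {int}.
FOLLOW(Q): in E->Q then else, Q is followed by then else with FIRST {then}. Thus FOLLOW(Q) = {then}.
FOLLOW(K): in L->else K K (occurrence 1), K is followed by K with FIRST {epsilon, else, int}; in L->else K K (occurrence 1), the suffix after K is nullable, so FOLLOW(K) ⊇ FOLLOW(L) = {else, int, read}; in L->else K K (occurrence 2), the suffix after K is empty, so FOLLOW(K) ⊇ FOLLOW(L) = {else, int, read}. Thus FOLLOW(K) = {else, int, read}.
FOLLOW(L): in K->L, the suffix after L is empty, so FOLLOW(L) ⊇ FOLLOW(K) = {else, int, read}; in E->L, the suffix after L is empty, so FOLLOW(L) ⊇ FOLLOW(E) = {int}; in E->L read read L (occurrence 1), L is followed by read read L with FIRST {read}; in E->L read read L (occurrence 2), the suffix after L is empty, so FOLLOW(L) ⊇ FOLLOW(E) = {int}. Thus FOLLOW(L) = {else, int, read}.

{else, int, read}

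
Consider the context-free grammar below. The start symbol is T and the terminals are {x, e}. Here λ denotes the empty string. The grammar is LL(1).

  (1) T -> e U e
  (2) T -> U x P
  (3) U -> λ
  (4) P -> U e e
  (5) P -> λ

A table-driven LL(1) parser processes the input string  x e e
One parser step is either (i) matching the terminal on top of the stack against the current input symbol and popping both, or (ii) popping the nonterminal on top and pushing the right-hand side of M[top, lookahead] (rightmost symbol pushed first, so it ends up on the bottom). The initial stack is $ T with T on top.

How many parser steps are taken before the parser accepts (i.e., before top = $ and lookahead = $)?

step 1: stack=$ T  input=x e e $  — expand T -> U x P
step 2: stack=$ P x U  input=x e e $  — expand U -> λ
step 3: stack=$ P x  input=x e e $  — match x
step 4: stack=$ P  input=e e $  — expand P -> U e e
step 5: stack=$ e e U  input=e e $  — expand U -> λ
step 6: stack=$ e e  input=e e $  — match e
step 7: stack=$ e  input=e $  — match e
Accept reached after 7 steps.

7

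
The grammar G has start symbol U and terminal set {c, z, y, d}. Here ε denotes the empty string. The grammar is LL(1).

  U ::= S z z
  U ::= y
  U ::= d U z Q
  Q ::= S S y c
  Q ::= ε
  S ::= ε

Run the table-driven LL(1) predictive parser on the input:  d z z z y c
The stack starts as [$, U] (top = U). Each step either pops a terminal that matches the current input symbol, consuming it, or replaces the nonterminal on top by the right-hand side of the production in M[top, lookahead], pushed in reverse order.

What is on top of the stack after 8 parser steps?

S

     Stack        Input          Action
  1  $ U          d z z z y c $  expand U ::= d U z Q
  2  $ Q z U d    d z z z y c $  match d
  3  $ Q z U      z z z y c $    expand U ::= S z z
  4  $ Q z z z S  z z z y c $    expand S ::= ε
  5  $ Q z z z    z z z y c $    match z
  6  $ Q z z      z z y c $      match z
  7  $ Q z        z y c $        match z
  8  $ Q          y c $          expand Q ::= S S y c
Stack after step 8: $ c y S S (top = S).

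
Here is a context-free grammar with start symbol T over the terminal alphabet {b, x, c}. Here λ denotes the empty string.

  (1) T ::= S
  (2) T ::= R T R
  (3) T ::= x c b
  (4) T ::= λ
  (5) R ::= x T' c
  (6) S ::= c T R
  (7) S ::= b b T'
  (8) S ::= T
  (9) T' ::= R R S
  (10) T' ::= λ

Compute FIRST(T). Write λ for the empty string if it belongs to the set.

FIRST(R): from R::=x T' c we get {x}. So FIRST(R) = {x}.
FIRST(T'): from T'::=R R S we get {x}; from T'::=λ we get {λ}. So FIRST(T') = {λ, x}.
FIRST(T): from T::=S we get {λ, b, c, x}; from T::=R T R we get {x}; from T::=x c b we get {x}; from T::=λ we get {λ}. So FIRST(T) = {λ, b, c, x}.
FIRST(S): from S::=c T R we get {c}; from S::=b b T' we get {b}; from S::=T we get {λ, b, c, x}. So FIRST(S) = {λ, b, c, x}.

{λ, b, c, x}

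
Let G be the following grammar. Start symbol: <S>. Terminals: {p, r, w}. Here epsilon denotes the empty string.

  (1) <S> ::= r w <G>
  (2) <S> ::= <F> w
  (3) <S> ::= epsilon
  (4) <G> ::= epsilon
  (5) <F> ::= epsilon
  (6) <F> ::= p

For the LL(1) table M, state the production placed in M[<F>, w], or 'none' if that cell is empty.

<F> ::= epsilon

FIRST(<G>): from <G>::=epsilon we get {epsilon}. So FIRST(<G>) = {epsilon}.
FIRST(<F>): from <F>::=epsilon we get {epsilon}; from <F>::=p we get {p}. So FIRST(<F>) = {epsilon, p}.
FIRST(<S>): from <S>::=r w <G> we get {r}; from <S>::=<F> w we get {p, w}; from <S>::=epsilon we get {epsilon}. So FIRST(<S>) = {epsilon, p, r, w}.
FOLLOW(<S>) includes $ since <S> is the start symbol.
FOLLOW(<F>): in <S>::=<F> w, <F> is followed by w with FIRST {w}. Thus FOLLOW(<F>) = {w}.
For <F> ::= epsilon: FIRST(epsilon) = {epsilon}, so it goes in M[<F>, t] for t ∈ {}; since epsilon ∈ FIRST, also for every t ∈ FOLLOW(<F>) = {w}.
For <F> ::= p: FIRST(p) = {p}, so it goes in M[<F>, t] for t ∈ {p}.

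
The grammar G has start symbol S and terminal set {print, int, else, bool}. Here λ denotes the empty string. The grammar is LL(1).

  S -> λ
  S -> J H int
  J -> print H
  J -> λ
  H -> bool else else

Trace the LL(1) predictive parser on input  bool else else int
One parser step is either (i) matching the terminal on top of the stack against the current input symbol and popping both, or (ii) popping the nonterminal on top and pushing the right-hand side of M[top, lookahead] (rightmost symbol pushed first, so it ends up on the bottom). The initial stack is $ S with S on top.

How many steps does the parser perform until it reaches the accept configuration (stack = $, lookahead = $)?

step 1: stack=$ S  input=bool else else int $  — expand S -> J H int
step 2: stack=$ int H J  input=bool else else int $  — expand J -> λ
step 3: stack=$ int H  input=bool else else int $  — expand H -> bool else else
step 4: stack=$ int else else bool  input=bool else else int $  — match bool
step 5: stack=$ int else else  input=else else int $  — match else
step 6: stack=$ int else  input=else int $  — match else
step 7: stack=$ int  input=int $  — match int
Accept reached after 7 steps.

7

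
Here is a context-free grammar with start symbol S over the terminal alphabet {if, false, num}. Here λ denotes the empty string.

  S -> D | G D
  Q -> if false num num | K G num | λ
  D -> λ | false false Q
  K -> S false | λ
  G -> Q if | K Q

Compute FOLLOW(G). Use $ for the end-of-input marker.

{$, false, num}

FIRST(D): from D->λ we get {λ}; from D->false false Q we get {false}. So FIRST(D) = {λ, false}.
FIRST(S): from S->D we get {λ, false}; from S->G D we get {λ, false, if, num}. So FIRST(S) = {λ, false, if, num}.
FIRST(K): from K->S false we get {false, if, num}; from K->λ we get {λ}. So FIRST(K) = {λ, false, if, num}.
FIRST(Q): from Q->if false num num we get {if}; from Q->K G num we get {false, if, num}; from Q->λ we get {λ}. So FIRST(Q) = {λ, false, if, num}.
FIRST(G): from G->Q if we get {false, if, num}; from G->K Q we get {λ, false, if, num}. So FIRST(G) = {λ, false, if, num}.
FOLLOW(S) includes $ since S is the start symbol.
FOLLOW(S): in K->S false, S is followed by false with FIRST {false}. Thus FOLLOW(S) = {$, false}.
FOLLOW(D): in S->D, the suffix after D is empty, so FOLLOW(D) ⊇ FOLLOW(S) = {$, false}; in S->G D, the suffix after D is empty, so FOLLOW(D) ⊇ FOLLOW(S) = {$, false}. Thus FOLLOW(D) = {$, false}.
FOLLOW(G): in S->G D, G is followed by D with FIRST {λ, false}; in S->G D, the suffix after G is nullable, so FOLLOW(G) ⊇ FOLLOW(S) = {$, false}; in Q->K G num, G is followed by num with FIRST {num}. Thus FOLLOW(G) = {$, false, num}.
FOLLOW(Q): in D->false false Q, the suffix after Q is empty, so FOLLOW(Q) ⊇ FOLLOW(D) = {$, false}; in G->Q if, Q is followed by if with FIRST {if}; in G->K Q, the suffix after Q is empty, so FOLLOW(Q) ⊇ FOLLOW(G) = {$, false, num}. Thus FOLLOW(Q) = {$, false, if, num}.
FOLLOW(K): in Q->K G num, K is followed by G num with FIRST {false, if, num}; in G->K Q, K is followed by Q with FIRST {λ, false, if, num}; in G->K Q, the suffix after K is nullable, so FOLLOW(K) ⊇ FOLLOW(G) = {$, false, num}. Thus FOLLOW(K) = {$, false, if, num}.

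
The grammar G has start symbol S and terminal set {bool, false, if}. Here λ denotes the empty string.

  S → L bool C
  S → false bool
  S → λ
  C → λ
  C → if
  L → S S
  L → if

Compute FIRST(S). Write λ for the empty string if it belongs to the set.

FIRST(C) = {λ, if}
FIRST(S) = {λ, bool, false, if}  (via L bool C)
FIRST(L) = {λ, bool, false, if}  (via S S)

{λ, bool, false, if}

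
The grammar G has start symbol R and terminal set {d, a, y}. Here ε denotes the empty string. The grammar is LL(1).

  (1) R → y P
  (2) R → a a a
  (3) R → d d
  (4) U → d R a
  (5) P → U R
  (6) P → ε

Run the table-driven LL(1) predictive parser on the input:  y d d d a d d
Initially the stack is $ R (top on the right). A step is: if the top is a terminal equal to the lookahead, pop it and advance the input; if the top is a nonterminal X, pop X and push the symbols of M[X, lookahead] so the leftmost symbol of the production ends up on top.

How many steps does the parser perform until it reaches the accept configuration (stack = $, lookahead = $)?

step 1: stack=$ R  input=y d d d a d d $  — expand R → y P
step 2: stack=$ P y  input=y d d d a d d $  — match y
step 3: stack=$ P  input=d d d a d d $  — expand P → U R
step 4: stack=$ R U  input=d d d a d d $  — expand U → d R a
step 5: stack=$ R a R d  input=d d d a d d $  — match d
step 6: stack=$ R a R  input=d d a d d $  — expand R → d d
step 7: stack=$ R a d d  input=d d a d d $  — match d
step 8: stack=$ R a d  input=d a d d $  — match d
step 9: stack=$ R a  input=a d d $  — match a
step 10: stack=$ R  input=d d $  — expand R → d d
step 11: stack=$ d d  input=d d $  — match d
step 12: stack=$ d  input=d $  — match d
Accept reached after 12 steps.

12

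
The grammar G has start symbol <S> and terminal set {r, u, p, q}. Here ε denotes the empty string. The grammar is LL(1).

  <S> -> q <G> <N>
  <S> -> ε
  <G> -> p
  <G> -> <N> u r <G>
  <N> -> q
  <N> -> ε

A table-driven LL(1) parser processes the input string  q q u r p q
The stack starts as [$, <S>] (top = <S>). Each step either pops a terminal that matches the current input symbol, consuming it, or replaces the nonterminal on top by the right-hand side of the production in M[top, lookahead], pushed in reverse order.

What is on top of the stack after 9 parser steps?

<N>

step 1: stack=$ <S>  input=q q u r p q $  — expand <S> -> q <G> <N>
step 2: stack=$ <N> <G> q  input=q q u r p q $  — match q
step 3: stack=$ <N> <G>  input=q u r p q $  — expand <G> -> <N> u r <G>
step 4: stack=$ <N> <G> r u <N>  input=q u r p q $  — expand <N> -> q
step 5: stack=$ <N> <G> r u q  input=q u r p q $  — match q
step 6: stack=$ <N> <G> r u  input=u r p q $  — match u
step 7: stack=$ <N> <G> r  input=r p q $  — match r
step 8: stack=$ <N> <G>  input=p q $  — expand <G> -> p
step 9: stack=$ <N> p  input=p q $  — match p
Stack after step 9: $ <N> (top = <N>).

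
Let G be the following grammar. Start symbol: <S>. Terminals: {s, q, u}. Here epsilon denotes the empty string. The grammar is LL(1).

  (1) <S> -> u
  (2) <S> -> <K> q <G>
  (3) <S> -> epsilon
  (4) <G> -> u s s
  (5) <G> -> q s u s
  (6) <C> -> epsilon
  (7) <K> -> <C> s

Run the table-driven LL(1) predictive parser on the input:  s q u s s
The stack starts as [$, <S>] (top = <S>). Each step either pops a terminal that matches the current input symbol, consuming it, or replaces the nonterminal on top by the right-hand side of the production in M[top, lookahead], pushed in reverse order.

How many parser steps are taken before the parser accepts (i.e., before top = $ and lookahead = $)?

step 1: stack=$ <S>  input=s q u s s $  — expand <S> -> <K> q <G>
step 2: stack=$ <G> q <K>  input=s q u s s $  — expand <K> -> <C> s
step 3: stack=$ <G> q s <C>  input=s q u s s $  — expand <C> -> epsilon
step 4: stack=$ <G> q s  input=s q u s s $  — match s
step 5: stack=$ <G> q  input=q u s s $  — match q
step 6: stack=$ <G>  input=u s s $  — expand <G> -> u s s
step 7: stack=$ s s u  input=u s s $  — match u
step 8: stack=$ s s  input=s s $  — match s
step 9: stack=$ s  input=s $  — match s
Accept reached after 9 steps.

9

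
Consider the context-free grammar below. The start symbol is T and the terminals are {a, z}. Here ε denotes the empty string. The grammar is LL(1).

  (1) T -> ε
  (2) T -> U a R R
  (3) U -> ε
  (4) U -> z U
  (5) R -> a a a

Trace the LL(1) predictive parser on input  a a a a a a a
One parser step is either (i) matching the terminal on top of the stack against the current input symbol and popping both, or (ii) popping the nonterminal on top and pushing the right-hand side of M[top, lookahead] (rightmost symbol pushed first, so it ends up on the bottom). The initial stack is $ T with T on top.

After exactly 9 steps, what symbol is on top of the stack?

     Stack      Input            Action
  1  $ T        a a a a a a a $  expand T -> U a R R
  2  $ R R a U  a a a a a a a $  expand U -> ε
  3  $ R R a    a a a a a a a $  match a
  4  $ R R      a a a a a a $    expand R -> a a a
  5  $ R a a a  a a a a a a $    match a
  6  $ R a a    a a a a a $      match a
  7  $ R a      a a a a $        match a
  8  $ R        a a a $          expand R -> a a a
  9  $ a a a    a a a $          match a
Stack after step 9: $ a a (top = a).

a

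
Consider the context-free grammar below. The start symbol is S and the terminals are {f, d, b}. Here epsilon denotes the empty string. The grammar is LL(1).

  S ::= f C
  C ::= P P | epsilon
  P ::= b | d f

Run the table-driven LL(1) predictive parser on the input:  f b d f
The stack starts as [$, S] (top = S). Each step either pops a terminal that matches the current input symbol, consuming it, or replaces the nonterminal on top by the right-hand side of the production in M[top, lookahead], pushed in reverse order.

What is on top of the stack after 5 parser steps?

step 1: stack=$ S  input=f b d f $  — expand S ::= f C
step 2: stack=$ C f  input=f b d f $  — match f
step 3: stack=$ C  input=b d f $  — expand C ::= P P
step 4: stack=$ P P  input=b d f $  — expand P ::= b
step 5: stack=$ P b  input=b d f $  — match b
Stack after step 5: $ P (top = P).

P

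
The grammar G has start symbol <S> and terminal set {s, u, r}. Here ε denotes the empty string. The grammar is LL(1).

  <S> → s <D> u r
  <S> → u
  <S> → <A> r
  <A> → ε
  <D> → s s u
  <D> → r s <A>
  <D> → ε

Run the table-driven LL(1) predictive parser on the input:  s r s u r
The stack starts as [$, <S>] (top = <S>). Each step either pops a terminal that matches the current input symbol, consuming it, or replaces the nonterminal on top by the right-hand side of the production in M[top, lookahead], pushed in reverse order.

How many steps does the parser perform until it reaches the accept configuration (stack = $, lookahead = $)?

     Stack          Input        Action
  1  $ <S>          s r s u r $  expand <S> → s <D> u r
  2  $ r u <D> s    s r s u r $  match s
  3  $ r u <D>      r s u r $    expand <D> → r s <A>
  4  $ r u <A> s r  r s u r $    match r
  5  $ r u <A> s    s u r $      match s
  6  $ r u <A>      u r $        expand <A> → ε
  7  $ r u          u r $        match u
  8  $ r            r $          match r
Accept reached after 8 steps.

8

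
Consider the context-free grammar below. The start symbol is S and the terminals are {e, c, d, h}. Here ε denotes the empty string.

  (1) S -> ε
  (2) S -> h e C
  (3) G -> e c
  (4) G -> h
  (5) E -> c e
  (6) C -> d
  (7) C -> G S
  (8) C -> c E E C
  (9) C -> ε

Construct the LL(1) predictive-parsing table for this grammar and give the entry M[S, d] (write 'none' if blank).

none

FIRST(S) = {ε, h}
FIRST(G) = {e, h}
FIRST(E) = {c}
FIRST(C) = {ε, c, d, e, h}  (via G S)
FOLLOW(S) includes $ since S is the start symbol.
FOLLOW(S): in C->G S, the suffix after S is empty, so FOLLOW(S) ⊇ FOLLOW(C) = {$}. Thus FOLLOW(S) = {$}.
FOLLOW(C): in S->h e C, the suffix after C is empty, so FOLLOW(C) ⊇ FOLLOW(S) = {$}; in C->c E E C, the suffix after C is empty (adds nothing new). Thus FOLLOW(C) = {$}.
For S -> ε: FIRST(ε) = {ε}, so it goes in M[S, t] for t ∈ {}; since ε ∈ FIRST, also for every t ∈ FOLLOW(S) = {$}.
For S -> h e C: FIRST(h e C) = {h}, so it goes in M[S, t] for t ∈ {h}.
None of these place a production in M[S, d].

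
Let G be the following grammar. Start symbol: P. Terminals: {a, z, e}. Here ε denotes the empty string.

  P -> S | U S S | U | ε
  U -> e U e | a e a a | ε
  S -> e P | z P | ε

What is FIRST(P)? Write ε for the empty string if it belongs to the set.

{ε, a, e, z}

FIRST(U): from U->e U e we get {e}; from U->a e a a we get {a}; from U->ε we get {ε}. So FIRST(U) = {ε, a, e}.
FIRST(S): from S->e P we get {e}; from S->z P we get {z}; from S->ε we get {ε}. So FIRST(S) = {ε, e, z}.
FIRST(P): from P->S we get {ε, e, z}; from P->U S S we get {ε, a, e, z}; from P->U we get {ε, a, e}; from P->ε we get {ε}. So FIRST(P) = {ε, a, e, z}.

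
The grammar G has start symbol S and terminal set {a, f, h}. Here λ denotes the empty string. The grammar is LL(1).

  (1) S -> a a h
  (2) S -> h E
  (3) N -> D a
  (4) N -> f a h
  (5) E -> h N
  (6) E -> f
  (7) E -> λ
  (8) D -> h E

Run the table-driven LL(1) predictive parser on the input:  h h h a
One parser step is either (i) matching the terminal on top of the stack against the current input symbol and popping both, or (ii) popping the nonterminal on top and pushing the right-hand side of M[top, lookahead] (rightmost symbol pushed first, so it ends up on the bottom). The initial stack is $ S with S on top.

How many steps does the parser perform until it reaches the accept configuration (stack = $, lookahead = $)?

     Stack    Input      Action
  1  $ S      h h h a $  expand S -> h E
  2  $ E h    h h h a $  match h
  3  $ E      h h a $    expand E -> h N
  4  $ N h    h h a $    match h
  5  $ N      h a $      expand N -> D a
  6  $ a D    h a $      expand D -> h E
  7  $ a E h  h a $      match h
  8  $ a E    a $        expand E -> λ
  9  $ a      a $        match a
Accept reached after 9 steps.

9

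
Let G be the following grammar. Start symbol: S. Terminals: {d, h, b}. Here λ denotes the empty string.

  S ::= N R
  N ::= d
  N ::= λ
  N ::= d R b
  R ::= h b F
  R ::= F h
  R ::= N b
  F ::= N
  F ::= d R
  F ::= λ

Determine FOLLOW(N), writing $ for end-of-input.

{$, b, d, h}

FIRST(N): from N::=d we get {d}; from N::=λ we get {λ}; from N::=d R b we get {d}. So FIRST(N) = {λ, d}.
FIRST(F): from F::=N we get {λ, d}; from F::=d R we get {d}; from F::=λ we get {λ}. So FIRST(F) = {λ, d}.
FIRST(R): from R::=h b F we get {h}; from R::=F h we get {d, h}; from R::=N b we get {b, d}. So FIRST(R) = {b, d, h}.
FIRST(S): from S::=N R we get {b, d, h}. So FIRST(S) = {b, d, h}.
FOLLOW(S) includes $ since S is the start symbol.
FOLLOW(S): S appears on no right-hand side. Thus FOLLOW(S) = {$}.
FOLLOW(N): in S::=N R, N is followed by R with FIRST {b, d, h}; in R::=N b, N is followed by b with FIRST {b}; in F::=N, the suffix after N is empty, so FOLLOW(N) ⊇ FOLLOW(F) = {$, b, h}. Thus FOLLOW(N) = {$, b, d, h}.
FOLLOW(R): in S::=N R, the suffix after R is empty, so FOLLOW(R) ⊇ FOLLOW(S) = {$}; in N::=d R b, R is followed by b with FIRST {b}; in F::=d R, the suffix after R is empty, so FOLLOW(R) ⊇ FOLLOW(F) = {$, b, h}. Thus FOLLOW(R) = {$, b, h}.
FOLLOW(F): in R::=h b F, the suffix after F is empty, so FOLLOW(F) ⊇ FOLLOW(R) = {$, b, h}; in R::=F h, F is followed by h with FIRST {h}. Thus FOLLOW(F) = {$, b, h}.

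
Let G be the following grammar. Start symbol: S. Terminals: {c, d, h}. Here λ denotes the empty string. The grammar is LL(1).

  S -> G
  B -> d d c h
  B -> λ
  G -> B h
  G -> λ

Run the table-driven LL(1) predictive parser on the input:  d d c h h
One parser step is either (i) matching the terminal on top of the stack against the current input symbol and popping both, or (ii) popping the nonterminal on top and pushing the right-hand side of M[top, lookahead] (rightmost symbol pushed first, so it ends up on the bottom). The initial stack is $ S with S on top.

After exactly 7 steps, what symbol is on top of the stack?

     Stack        Input        Action
  1  $ S          d d c h h $  expand S -> G
  2  $ G          d d c h h $  expand G -> B h
  3  $ h B        d d c h h $  expand B -> d d c h
  4  $ h h c d d  d d c h h $  match d
  5  $ h h c d    d c h h $    match d
  6  $ h h c      c h h $      match c
  7  $ h h        h h $        match h
Stack after step 7: $ h (top = h).

h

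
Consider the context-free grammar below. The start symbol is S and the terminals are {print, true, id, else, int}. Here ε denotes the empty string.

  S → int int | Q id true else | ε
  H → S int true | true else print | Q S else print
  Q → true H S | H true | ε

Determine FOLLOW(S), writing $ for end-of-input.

{$, else, id, int, true}

FIRST(S): from S→int int we get {int}; from S→Q id true else we get {else, id, int, true}; from S→ε we get {ε}. So FIRST(S) = {ε, else, id, int, true}.
FIRST(H): from H→S int true we get {else, id, int, true}; from H→true else print we get {true}; from H→Q S else print we get {else, id, int, true}. So FIRST(H) = {else, id, int, true}.
FIRST(Q): from Q→true H S we get {true}; from Q→H true we get {else, id, int, true}; from Q→ε we get {ε}. So FIRST(Q) = {ε, else, id, int, true}.
FOLLOW(S) includes $ since S is the start symbol.
FOLLOW(Q): in S→Q id true else, Q is followed by id true else with FIRST {id}; in H→Q S else print, Q is followed by S else print with FIRST {else, id, int, true}. Thus FOLLOW(Q) = {else, id, int, true}.
FOLLOW(S): in H→S int true, S is followed by int true with FIRST {int}; in H→Q S else print, S is followed by else print with FIRST {else}; in Q→true H S, the suffix after S is empty, so FOLLOW(S) ⊇ FOLLOW(Q) = {else, id, int, true}. Thus FOLLOW(S) = {$, else, id, int, true}.
FOLLOW(H): in Q→true H S, H is followed by S with FIRST {ε, else, id, int, true}; in Q→true H S, the suffix after H is nullable, so FOLLOW(H) ⊇ FOLLOW(Q) = {else, id, int, true}; in Q→H true, H is followed by true with FIRST {true}. Thus FOLLOW(H) = {else, id, int, true}.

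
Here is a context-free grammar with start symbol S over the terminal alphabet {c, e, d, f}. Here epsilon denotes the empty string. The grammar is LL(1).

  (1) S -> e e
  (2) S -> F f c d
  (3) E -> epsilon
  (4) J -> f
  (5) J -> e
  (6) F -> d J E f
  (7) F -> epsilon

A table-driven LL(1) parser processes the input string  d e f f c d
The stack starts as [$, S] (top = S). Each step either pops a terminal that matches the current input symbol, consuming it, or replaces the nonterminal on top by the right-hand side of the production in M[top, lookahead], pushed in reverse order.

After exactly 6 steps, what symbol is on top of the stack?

step 1: stack=$ S  input=d e f f c d $  — expand S -> F f c d
step 2: stack=$ d c f F  input=d e f f c d $  — expand F -> d J E f
step 3: stack=$ d c f f E J d  input=d e f f c d $  — match d
step 4: stack=$ d c f f E J  input=e f f c d $  — expand J -> e
step 5: stack=$ d c f f E e  input=e f f c d $  — match e
step 6: stack=$ d c f f E  input=f f c d $  — expand E -> epsilon
Stack after step 6: $ d c f f (top = f).

f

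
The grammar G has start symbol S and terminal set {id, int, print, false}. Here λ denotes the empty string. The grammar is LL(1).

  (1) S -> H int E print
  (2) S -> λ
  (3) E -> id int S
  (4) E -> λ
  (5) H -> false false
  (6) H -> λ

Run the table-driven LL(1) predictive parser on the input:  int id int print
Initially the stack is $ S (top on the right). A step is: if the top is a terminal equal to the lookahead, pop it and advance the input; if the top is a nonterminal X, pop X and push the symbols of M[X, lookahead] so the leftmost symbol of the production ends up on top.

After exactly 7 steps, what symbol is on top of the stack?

print

step 1: stack=$ S  input=int id int print $  — expand S -> H int E print
step 2: stack=$ print E int H  input=int id int print $  — expand H -> λ
step 3: stack=$ print E int  input=int id int print $  — match int
step 4: stack=$ print E  input=id int print $  — expand E -> id int S
step 5: stack=$ print S int id  input=id int print $  — match id
step 6: stack=$ print S int  input=int print $  — match int
step 7: stack=$ print S  input=print $  — expand S -> λ
Stack after step 7: $ print (top = print).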